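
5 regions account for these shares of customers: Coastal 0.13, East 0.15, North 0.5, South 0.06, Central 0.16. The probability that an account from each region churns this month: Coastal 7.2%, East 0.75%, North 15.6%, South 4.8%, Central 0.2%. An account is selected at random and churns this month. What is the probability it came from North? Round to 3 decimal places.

0.851

Compute prior × likelihood for every hypothesis:
  Coastal: 0.13 × 0.072 = 0.00936
  East: 0.15 × 0.0075 = 0.001125
  North: 0.5 × 0.156 = 0.078
  South: 0.06 × 0.048 = 0.00288
  Central: 0.16 × 0.002 = 0.00032
Sum = 0.091685.
P(North | evidence) = 0.078 / 0.091685 ≈ 0.851.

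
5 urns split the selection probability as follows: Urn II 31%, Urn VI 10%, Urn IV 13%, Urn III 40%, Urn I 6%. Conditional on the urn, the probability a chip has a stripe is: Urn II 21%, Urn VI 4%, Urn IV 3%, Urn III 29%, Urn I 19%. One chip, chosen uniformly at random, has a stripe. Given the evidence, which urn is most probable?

Prior × likelihood for each hypothesis:
  Urn II: 0.31 × 0.21 = 0.0651
  Urn VI: 0.1 × 0.04 = 0.004
  Urn IV: 0.13 × 0.03 = 0.0039
  Urn III: 0.4 × 0.29 = 0.116
  Urn I: 0.06 × 0.19 = 0.0114
Total = 0.2004.
Largest term belongs to Urn III, so Urn III is most probable.

Urn III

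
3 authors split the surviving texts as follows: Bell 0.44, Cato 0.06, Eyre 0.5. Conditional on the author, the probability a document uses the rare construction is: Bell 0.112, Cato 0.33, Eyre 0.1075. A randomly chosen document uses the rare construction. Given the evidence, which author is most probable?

Eyre

Unnormalized posteriors (prior × likelihood):
  Bell: 0.44 × 0.112 = 0.04928
  Cato: 0.06 × 0.33 = 0.0198
  Eyre: 0.5 × 0.1075 = 0.05375
Sum = 0.12283.
Largest term belongs to Eyre, so Eyre is most probable.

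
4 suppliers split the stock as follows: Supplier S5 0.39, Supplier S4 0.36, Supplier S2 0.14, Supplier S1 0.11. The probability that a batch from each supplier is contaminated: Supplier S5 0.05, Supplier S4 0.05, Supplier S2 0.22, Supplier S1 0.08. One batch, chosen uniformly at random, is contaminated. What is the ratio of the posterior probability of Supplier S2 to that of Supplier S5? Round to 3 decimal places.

1.579

Unnormalized posteriors (prior × likelihood):
  Supplier S5: 0.39 × 0.05 = 0.0195
  Supplier S4: 0.36 × 0.05 = 0.018
  Supplier S2: 0.14 × 0.22 = 0.0308
  Supplier S1: 0.11 × 0.08 = 0.0088
Normalizing constant = 0.0771.
The ratio is 0.0308 / 0.0195 (the normalizer cancels) = 1.579.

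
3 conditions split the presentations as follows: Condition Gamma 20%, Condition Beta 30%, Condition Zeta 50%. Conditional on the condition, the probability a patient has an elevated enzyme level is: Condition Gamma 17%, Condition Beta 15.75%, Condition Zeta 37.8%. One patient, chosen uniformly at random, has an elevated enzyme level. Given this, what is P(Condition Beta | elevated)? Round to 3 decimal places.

By Bayes' rule, posterior ∝ prior × likelihood:
  Condition Gamma: 0.2 × 0.17 = 0.034
  Condition Beta: 0.3 × 0.1575 = 0.04725
  Condition Zeta: 0.5 × 0.378 = 0.189
Sum = 0.27025.
P(Condition Beta | evidence) = 0.04725 / 0.27025 ≈ 0.175.

0.175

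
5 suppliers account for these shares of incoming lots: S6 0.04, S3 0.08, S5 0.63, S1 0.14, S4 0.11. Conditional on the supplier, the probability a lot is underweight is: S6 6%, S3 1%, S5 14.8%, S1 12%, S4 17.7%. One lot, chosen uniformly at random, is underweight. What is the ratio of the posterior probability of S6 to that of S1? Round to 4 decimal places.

Prior × likelihood for each hypothesis:
  S6: 0.04 × 0.06 = 0.0024
  S3: 0.08 × 0.01 = 0.0008
  S5: 0.63 × 0.148 = 0.09324
  S1: 0.14 × 0.12 = 0.0168
  S4: 0.11 × 0.177 = 0.01947
Normalizing constant = 0.13271.
The ratio is 0.0024 / 0.0168 (the normalizer cancels) = 0.1429.

0.1429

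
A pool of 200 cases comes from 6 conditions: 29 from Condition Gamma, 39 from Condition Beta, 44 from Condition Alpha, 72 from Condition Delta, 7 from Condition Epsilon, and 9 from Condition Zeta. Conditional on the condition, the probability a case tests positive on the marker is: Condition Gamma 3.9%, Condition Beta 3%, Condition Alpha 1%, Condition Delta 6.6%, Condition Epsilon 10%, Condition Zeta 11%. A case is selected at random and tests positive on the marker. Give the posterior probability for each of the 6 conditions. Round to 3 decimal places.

By Bayes' rule, posterior ∝ prior × likelihood:
  Condition Gamma: 0.145 × 0.039 = 0.005655
  Condition Beta: 0.195 × 0.03 = 0.00585
  Condition Alpha: 0.22 × 0.01 = 0.0022
  Condition Delta: 0.36 × 0.066 = 0.02376
  Condition Epsilon: 0.035 × 0.1 = 0.0035
  Condition Zeta: 0.045 × 0.11 = 0.00495
Normalizing constant = 0.045915.
P(Condition Gamma | marker-positive) = 0.005655/0.045915 ≈ 0.123
P(Condition Beta | marker-positive) = 0.00585/0.045915 ≈ 0.127
P(Condition Alpha | marker-positive) = 0.0022/0.045915 ≈ 0.048
P(Condition Delta | marker-positive) = 0.02376/0.045915 ≈ 0.517
P(Condition Epsilon | marker-positive) = 0.0035/0.045915 ≈ 0.076
P(Condition Zeta | marker-positive) = 0.00495/0.045915 ≈ 0.108

Condition Gamma 0.123, Condition Beta 0.127, Condition Alpha 0.048, Condition Delta 0.517, Condition Epsilon 0.076, Condition Zeta 0.108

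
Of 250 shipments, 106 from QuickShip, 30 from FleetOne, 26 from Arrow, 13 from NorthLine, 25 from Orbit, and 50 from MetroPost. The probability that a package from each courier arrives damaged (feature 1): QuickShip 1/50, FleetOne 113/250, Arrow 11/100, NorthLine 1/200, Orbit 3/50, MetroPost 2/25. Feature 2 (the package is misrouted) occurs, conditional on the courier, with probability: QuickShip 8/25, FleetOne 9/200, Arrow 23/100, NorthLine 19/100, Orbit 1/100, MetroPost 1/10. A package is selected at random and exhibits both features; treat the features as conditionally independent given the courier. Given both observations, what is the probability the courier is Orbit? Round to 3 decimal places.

0.006

Unnormalized posteriors (prior × likelihood):
  QuickShip: 0.424 × 0.02 × 0.32 = 0.0027136
  FleetOne: 0.12 × 0.452 × 0.045 = 0.0024408
  Arrow: 0.104 × 0.11 × 0.23 = 0.0026312
  NorthLine: 0.052 × 0.005 × 0.19 = 0.0000494
  Orbit: 0.1 × 0.06 × 0.01 = 0.00006
  MetroPost: 0.2 × 0.08 × 0.1 = 0.0016
Total = 0.009495.
P(Orbit | evidence) = 0.00006 / 0.009495 ≈ 0.006.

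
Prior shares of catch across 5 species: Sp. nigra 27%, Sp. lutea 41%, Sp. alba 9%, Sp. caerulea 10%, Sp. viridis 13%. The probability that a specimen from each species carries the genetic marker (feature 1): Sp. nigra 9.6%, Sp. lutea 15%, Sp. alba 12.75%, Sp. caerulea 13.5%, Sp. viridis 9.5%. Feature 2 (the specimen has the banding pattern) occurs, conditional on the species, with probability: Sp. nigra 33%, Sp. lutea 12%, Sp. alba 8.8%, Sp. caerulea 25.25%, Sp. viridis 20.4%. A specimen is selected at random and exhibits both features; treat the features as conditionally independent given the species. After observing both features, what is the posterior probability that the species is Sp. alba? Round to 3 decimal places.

0.044

By Bayes' rule, posterior ∝ prior × likelihood:
  Sp. nigra: 0.27 × 0.096 × 0.33 = 0.0085536
  Sp. lutea: 0.41 × 0.15 × 0.12 = 0.00738
  Sp. alba: 0.09 × 0.1275 × 0.088 = 0.0010098
  Sp. caerulea: 0.1 × 0.135 × 0.2525 = 0.00340875
  Sp. viridis: 0.13 × 0.095 × 0.204 = 0.0025194
Sum = 0.02287155.
P(Sp. alba | evidence) = 0.0010098 / 0.02287155 ≈ 0.044.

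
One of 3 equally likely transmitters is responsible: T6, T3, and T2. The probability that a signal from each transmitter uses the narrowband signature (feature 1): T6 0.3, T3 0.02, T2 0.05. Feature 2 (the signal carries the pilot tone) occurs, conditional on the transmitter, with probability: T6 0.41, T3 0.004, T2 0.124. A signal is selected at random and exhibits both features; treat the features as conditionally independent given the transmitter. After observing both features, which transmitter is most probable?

Since the prior is uniform, the posterior is proportional to the likelihood:
  T6: 0.3 × 0.41 = 0.123
  T3: 0.02 × 0.004 = 0.00008
  T2: 0.05 × 0.124 = 0.0062
Normalizing constant = 0.12928.
Largest term belongs to T6, so T6 is most probable.

T6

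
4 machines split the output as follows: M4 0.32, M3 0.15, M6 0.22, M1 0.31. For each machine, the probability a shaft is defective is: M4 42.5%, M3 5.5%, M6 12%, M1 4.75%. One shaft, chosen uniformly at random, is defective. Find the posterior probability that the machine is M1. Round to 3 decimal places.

Prior × likelihood for each hypothesis:
  M4: 0.32 × 0.425 = 0.136
  M3: 0.15 × 0.055 = 0.00825
  M6: 0.22 × 0.12 = 0.0264
  M1: 0.31 × 0.0475 = 0.014725
Total = 0.185375.
P(M1 | evidence) = 0.014725 / 0.185375 ≈ 0.079.

0.079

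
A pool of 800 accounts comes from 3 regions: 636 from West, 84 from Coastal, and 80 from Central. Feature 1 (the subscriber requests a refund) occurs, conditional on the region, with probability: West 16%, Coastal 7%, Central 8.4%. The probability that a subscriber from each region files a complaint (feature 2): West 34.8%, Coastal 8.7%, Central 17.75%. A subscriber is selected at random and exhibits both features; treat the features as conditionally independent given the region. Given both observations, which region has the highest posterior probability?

Prior × likelihood for each hypothesis:
  West: 0.795 × 0.16 × 0.348 = 0.0442656
  Coastal: 0.105 × 0.07 × 0.087 = 0.00063945
  Central: 0.1 × 0.084 × 0.1775 = 0.001491
Total = 0.04639605.
Largest term belongs to West, so West is most probable.

West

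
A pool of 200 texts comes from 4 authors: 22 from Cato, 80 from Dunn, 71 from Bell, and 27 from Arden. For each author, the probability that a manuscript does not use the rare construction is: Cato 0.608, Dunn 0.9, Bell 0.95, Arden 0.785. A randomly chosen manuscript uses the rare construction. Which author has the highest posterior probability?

Cato

Taking complements, P(rare-form | each) = Cato 0.392, Dunn 0.1, Bell 0.05, Arden 0.215.
Prior × likelihood for each hypothesis:
  Cato: 0.11 × 0.392 = 0.04312
  Dunn: 0.4 × 0.1 = 0.04
  Bell: 0.355 × 0.05 = 0.01775
  Arden: 0.135 × 0.215 = 0.029025
Normalizing constant = 0.129895.
Largest term belongs to Cato, so Cato is most probable.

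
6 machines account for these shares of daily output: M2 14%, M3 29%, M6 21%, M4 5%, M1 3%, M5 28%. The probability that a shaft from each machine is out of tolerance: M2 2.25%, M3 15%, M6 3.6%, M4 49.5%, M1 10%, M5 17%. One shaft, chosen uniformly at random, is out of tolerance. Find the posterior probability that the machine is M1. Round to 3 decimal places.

Compute prior × likelihood for every hypothesis:
  M2: 0.14 × 0.0225 = 0.00315
  M3: 0.29 × 0.15 = 0.0435
  M6: 0.21 × 0.036 = 0.00756
  M4: 0.05 × 0.495 = 0.02475
  M1: 0.03 × 0.1 = 0.003
  M5: 0.28 × 0.17 = 0.0476
Normalizing constant = 0.12956.
P(M1 | evidence) = 0.003 / 0.12956 ≈ 0.023.

0.023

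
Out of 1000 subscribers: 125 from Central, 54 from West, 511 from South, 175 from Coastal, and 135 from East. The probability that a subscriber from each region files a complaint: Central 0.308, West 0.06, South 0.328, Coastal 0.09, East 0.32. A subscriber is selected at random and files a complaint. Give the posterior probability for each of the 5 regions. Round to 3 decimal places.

Central 0.143, West 0.012, South 0.625, Coastal 0.059, East 0.161

Prior × likelihood for each hypothesis:
  Central: 0.125 × 0.308 = 0.0385
  West: 0.054 × 0.06 = 0.00324
  South: 0.511 × 0.328 = 0.167608
  Coastal: 0.175 × 0.09 = 0.01575
  East: 0.135 × 0.32 = 0.0432
Normalizing constant = 0.268298.
P(Central | complaint) = 0.0385/0.268298 ≈ 0.143
P(West | complaint) = 0.00324/0.268298 ≈ 0.012
P(South | complaint) = 0.167608/0.268298 ≈ 0.625
P(Coastal | complaint) = 0.01575/0.268298 ≈ 0.059
P(East | complaint) = 0.0432/0.268298 ≈ 0.161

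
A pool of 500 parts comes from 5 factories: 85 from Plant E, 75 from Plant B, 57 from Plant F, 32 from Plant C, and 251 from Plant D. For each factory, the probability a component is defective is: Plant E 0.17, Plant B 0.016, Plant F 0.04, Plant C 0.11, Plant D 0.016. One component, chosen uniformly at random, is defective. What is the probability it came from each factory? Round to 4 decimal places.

Plant E 0.5674, Plant B 0.0471, Plant F 0.0895, Plant C 0.1382, Plant D 0.1577

Prior × likelihood for each hypothesis:
  Plant E: 0.17 × 0.17 = 0.0289
  Plant B: 0.15 × 0.016 = 0.0024
  Plant F: 0.114 × 0.04 = 0.00456
  Plant C: 0.064 × 0.11 = 0.00704
  Plant D: 0.502 × 0.016 = 0.008032
Total = 0.050932.
P(Plant E | defective) = 0.0289/0.050932 ≈ 0.5674
P(Plant B | defective) = 0.0024/0.050932 ≈ 0.0471
P(Plant F | defective) = 0.00456/0.050932 ≈ 0.0895
P(Plant C | defective) = 0.00704/0.050932 ≈ 0.1382
P(Plant D | defective) = 0.008032/0.050932 ≈ 0.1577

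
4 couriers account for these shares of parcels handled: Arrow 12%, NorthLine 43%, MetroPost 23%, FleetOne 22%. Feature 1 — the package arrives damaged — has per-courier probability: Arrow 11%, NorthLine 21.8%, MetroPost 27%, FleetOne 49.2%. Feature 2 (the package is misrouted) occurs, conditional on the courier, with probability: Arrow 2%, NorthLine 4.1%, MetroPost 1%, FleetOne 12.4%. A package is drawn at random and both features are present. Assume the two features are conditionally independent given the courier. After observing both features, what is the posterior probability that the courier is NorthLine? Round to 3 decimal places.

Compute prior × likelihood for every hypothesis:
  Arrow: 0.12 × 0.11 × 0.02 = 0.000264
  NorthLine: 0.43 × 0.218 × 0.041 = 0.00384334
  MetroPost: 0.23 × 0.27 × 0.01 = 0.000621
  FleetOne: 0.22 × 0.492 × 0.124 = 0.01342176
Total = 0.0181501.
P(NorthLine | evidence) = 0.00384334 / 0.0181501 ≈ 0.212.

0.212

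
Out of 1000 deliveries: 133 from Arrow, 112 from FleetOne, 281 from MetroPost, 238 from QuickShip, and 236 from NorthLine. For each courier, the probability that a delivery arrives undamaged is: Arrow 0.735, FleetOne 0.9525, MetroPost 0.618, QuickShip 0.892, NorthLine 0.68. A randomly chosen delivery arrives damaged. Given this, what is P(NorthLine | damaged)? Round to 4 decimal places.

Taking complements, P(damaged | each) = Arrow 0.265, FleetOne 0.0475, MetroPost 0.382, QuickShip 0.108, NorthLine 0.32.
Unnormalized posteriors (prior × likelihood):
  Arrow: 0.133 × 0.265 = 0.035245
  FleetOne: 0.112 × 0.0475 = 0.00532
  MetroPost: 0.281 × 0.382 = 0.107342
  QuickShip: 0.238 × 0.108 = 0.025704
  NorthLine: 0.236 × 0.32 = 0.07552
Total = 0.249131.
P(NorthLine | evidence) = 0.07552 / 0.249131 ≈ 0.3031.

0.3031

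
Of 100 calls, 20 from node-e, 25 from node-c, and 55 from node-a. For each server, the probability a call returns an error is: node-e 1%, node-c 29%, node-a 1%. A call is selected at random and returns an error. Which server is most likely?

Compute prior × likelihood for every hypothesis:
  node-e: 0.2 × 0.01 = 0.002
  node-c: 0.25 × 0.29 = 0.0725
  node-a: 0.55 × 0.01 = 0.0055
Sum = 0.08.
Largest term belongs to node-c, so node-c is most probable.

node-c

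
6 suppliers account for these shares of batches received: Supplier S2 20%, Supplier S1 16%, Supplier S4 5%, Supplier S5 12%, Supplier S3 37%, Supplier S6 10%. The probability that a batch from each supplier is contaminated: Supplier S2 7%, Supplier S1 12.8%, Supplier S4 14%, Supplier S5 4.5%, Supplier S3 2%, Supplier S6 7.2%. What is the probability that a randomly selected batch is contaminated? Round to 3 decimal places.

0.061

By Bayes' rule, posterior ∝ prior × likelihood:
  Supplier S2: 0.2 × 0.07 = 0.014
  Supplier S1: 0.16 × 0.128 = 0.02048
  Supplier S4: 0.05 × 0.14 = 0.007
  Supplier S5: 0.12 × 0.045 = 0.0054
  Supplier S3: 0.37 × 0.02 = 0.0074
  Supplier S6: 0.1 × 0.072 = 0.0072
P(contaminated) = 0.014 + 0.02048 + 0.007 + 0.0054 + 0.0074 + 0.0072 = 0.06148 → 0.061.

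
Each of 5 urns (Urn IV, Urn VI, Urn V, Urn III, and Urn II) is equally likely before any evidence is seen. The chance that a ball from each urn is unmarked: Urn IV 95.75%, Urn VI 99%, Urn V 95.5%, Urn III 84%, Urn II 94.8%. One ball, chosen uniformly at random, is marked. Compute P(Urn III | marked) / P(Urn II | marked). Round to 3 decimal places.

Taking complements, P(marked | each) = Urn IV 0.0425, Urn VI 0.01, Urn V 0.045, Urn III 0.16, Urn II 0.052.
Since the prior is uniform, the posterior is proportional to the likelihood:
  Urn IV: 0.0425
  Urn VI: 0.01
  Urn V: 0.045
  Urn III: 0.16
  Urn II: 0.052
Total = 0.3095.
The ratio is 0.16 / 0.052 (the normalizer cancels) = 3.077.

3.077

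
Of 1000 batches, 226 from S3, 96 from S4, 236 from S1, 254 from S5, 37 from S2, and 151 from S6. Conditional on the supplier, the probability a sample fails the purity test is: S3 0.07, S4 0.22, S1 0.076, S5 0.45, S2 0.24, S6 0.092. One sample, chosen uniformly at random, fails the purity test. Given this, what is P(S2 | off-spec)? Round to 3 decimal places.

0.046

Prior × likelihood for each hypothesis:
  S3: 0.226 × 0.07 = 0.01582
  S4: 0.096 × 0.22 = 0.02112
  S1: 0.236 × 0.076 = 0.017936
  S5: 0.254 × 0.45 = 0.1143
  S2: 0.037 × 0.24 = 0.00888
  S6: 0.151 × 0.092 = 0.013892
Normalizing constant = 0.191948.
P(S2 | evidence) = 0.00888 / 0.191948 ≈ 0.046.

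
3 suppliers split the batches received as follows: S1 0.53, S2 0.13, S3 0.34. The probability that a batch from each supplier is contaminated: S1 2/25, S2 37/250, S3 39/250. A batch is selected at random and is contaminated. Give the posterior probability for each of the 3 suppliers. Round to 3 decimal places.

Prior × likelihood for each hypothesis:
  S1: 0.53 × 0.08 = 0.0424
  S2: 0.13 × 0.148 = 0.01924
  S3: 0.34 × 0.156 = 0.05304
Sum = 0.11468.
P(S1 | contaminated) = 0.0424/0.11468 ≈ 0.370
P(S2 | contaminated) = 0.01924/0.11468 ≈ 0.168
P(S3 | contaminated) = 0.05304/0.11468 ≈ 0.463

S1 0.370, S2 0.168, S3 0.463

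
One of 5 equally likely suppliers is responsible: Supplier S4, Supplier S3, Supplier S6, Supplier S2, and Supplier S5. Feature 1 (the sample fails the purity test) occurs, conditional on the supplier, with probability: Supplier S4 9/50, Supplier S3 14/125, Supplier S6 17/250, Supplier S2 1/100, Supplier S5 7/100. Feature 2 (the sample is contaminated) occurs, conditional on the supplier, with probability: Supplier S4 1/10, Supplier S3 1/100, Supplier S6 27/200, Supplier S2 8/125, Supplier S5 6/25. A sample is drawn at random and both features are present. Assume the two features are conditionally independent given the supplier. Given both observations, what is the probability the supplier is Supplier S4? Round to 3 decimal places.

0.394

With a uniform prior (1/5 each), posterior ∝ likelihood:
  Supplier S4: 0.18 × 0.1 = 0.018
  Supplier S3: 0.112 × 0.01 = 0.00112
  Supplier S6: 0.068 × 0.135 = 0.00918
  Supplier S2: 0.01 × 0.064 = 0.00064
  Supplier S5: 0.07 × 0.24 = 0.0168
Normalizing constant = 0.04574.
P(Supplier S4 | evidence) = 0.018 / 0.04574 ≈ 0.394.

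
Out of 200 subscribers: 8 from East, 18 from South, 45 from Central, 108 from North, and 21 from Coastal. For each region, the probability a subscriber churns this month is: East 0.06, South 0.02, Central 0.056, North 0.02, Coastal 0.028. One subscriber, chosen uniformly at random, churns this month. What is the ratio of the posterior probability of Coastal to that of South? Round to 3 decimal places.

1.633

Prior × likelihood for each hypothesis:
  East: 0.04 × 0.06 = 0.0024
  South: 0.09 × 0.02 = 0.0018
  Central: 0.225 × 0.056 = 0.0126
  North: 0.54 × 0.02 = 0.0108
  Coastal: 0.105 × 0.028 = 0.00294
Normalizing constant = 0.03054.
The ratio is 0.00294 / 0.0018 (the normalizer cancels) = 1.633.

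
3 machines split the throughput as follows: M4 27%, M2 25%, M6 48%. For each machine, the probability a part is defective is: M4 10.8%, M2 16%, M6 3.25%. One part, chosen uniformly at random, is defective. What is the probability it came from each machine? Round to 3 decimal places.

Compute prior × likelihood for every hypothesis:
  M4: 0.27 × 0.108 = 0.02916
  M2: 0.25 × 0.16 = 0.04
  M6: 0.48 × 0.0325 = 0.0156
Total = 0.08476.
P(M4 | defective) = 0.02916/0.08476 ≈ 0.344
P(M2 | defective) = 0.04/0.08476 ≈ 0.472
P(M6 | defective) = 0.0156/0.08476 ≈ 0.184

M4 0.344, M2 0.472, M6 0.184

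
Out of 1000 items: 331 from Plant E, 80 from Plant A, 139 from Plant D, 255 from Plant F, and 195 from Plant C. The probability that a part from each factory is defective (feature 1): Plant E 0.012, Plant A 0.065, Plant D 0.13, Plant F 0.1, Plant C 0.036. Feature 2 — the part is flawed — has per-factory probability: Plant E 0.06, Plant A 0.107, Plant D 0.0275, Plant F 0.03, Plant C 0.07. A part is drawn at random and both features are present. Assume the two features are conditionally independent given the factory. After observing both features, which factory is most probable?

Plant F

Compute prior × likelihood for every hypothesis:
  Plant E: 0.331 × 0.012 × 0.06 = 0.00023832
  Plant A: 0.08 × 0.065 × 0.107 = 0.0005564
  Plant D: 0.139 × 0.13 × 0.0275 = 0.000496925
  Plant F: 0.255 × 0.1 × 0.03 = 0.000765
  Plant C: 0.195 × 0.036 × 0.07 = 0.0004914
Total = 0.002548045.
Largest term belongs to Plant F, so Plant F is most probable.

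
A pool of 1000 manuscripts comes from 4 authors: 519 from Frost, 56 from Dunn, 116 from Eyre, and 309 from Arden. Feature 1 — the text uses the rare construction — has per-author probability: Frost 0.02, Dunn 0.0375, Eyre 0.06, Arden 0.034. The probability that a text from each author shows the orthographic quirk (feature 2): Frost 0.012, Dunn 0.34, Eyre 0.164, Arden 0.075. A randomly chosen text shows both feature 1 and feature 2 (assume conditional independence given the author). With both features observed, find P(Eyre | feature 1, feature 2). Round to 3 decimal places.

Prior × likelihood for each hypothesis:
  Frost: 0.519 × 0.02 × 0.012 = 0.00012456
  Dunn: 0.056 × 0.0375 × 0.34 = 0.000714
  Eyre: 0.116 × 0.06 × 0.164 = 0.00114144
  Arden: 0.309 × 0.034 × 0.075 = 0.00078795
Normalizing constant = 0.00276795.
P(Eyre | evidence) = 0.00114144 / 0.00276795 ≈ 0.412.

0.412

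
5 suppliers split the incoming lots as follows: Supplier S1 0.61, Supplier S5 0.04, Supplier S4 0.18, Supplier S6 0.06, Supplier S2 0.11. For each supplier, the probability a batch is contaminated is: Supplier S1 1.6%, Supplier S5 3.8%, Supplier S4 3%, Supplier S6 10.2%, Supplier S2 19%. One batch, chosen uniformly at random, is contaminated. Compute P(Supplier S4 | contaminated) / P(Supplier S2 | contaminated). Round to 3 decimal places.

0.258

By Bayes' rule, posterior ∝ prior × likelihood:
  Supplier S1: 0.61 × 0.016 = 0.00976
  Supplier S5: 0.04 × 0.038 = 0.00152
  Supplier S4: 0.18 × 0.03 = 0.0054
  Supplier S6: 0.06 × 0.102 = 0.00612
  Supplier S2: 0.11 × 0.19 = 0.0209
Sum = 0.0437.
The ratio is 0.0054 / 0.0209 (the normalizer cancels) = 0.258.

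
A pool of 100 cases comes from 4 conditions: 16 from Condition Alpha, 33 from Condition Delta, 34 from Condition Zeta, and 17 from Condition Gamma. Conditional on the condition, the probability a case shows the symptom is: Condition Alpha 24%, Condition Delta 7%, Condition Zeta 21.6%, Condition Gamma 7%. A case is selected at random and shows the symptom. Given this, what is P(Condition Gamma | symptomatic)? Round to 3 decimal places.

0.081

Unnormalized posteriors (prior × likelihood):
  Condition Alpha: 0.16 × 0.24 = 0.0384
  Condition Delta: 0.33 × 0.07 = 0.0231
  Condition Zeta: 0.34 × 0.216 = 0.07344
  Condition Gamma: 0.17 × 0.07 = 0.0119
Normalizing constant = 0.14684.
P(Condition Gamma | evidence) = 0.0119 / 0.14684 ≈ 0.081.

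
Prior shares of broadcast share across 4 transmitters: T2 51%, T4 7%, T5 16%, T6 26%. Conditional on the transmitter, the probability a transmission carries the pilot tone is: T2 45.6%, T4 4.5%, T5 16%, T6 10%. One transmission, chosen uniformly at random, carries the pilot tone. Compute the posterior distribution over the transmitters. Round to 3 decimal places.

T2 0.809, T4 0.011, T5 0.089, T6 0.090

Compute prior × likelihood for every hypothesis:
  T2: 0.51 × 0.456 = 0.23256
  T4: 0.07 × 0.045 = 0.00315
  T5: 0.16 × 0.16 = 0.0256
  T6: 0.26 × 0.1 = 0.026
Sum = 0.28731.
P(T2 | pilot) = 0.23256/0.28731 ≈ 0.809
P(T4 | pilot) = 0.00315/0.28731 ≈ 0.011
P(T5 | pilot) = 0.0256/0.28731 ≈ 0.089
P(T6 | pilot) = 0.026/0.28731 ≈ 0.090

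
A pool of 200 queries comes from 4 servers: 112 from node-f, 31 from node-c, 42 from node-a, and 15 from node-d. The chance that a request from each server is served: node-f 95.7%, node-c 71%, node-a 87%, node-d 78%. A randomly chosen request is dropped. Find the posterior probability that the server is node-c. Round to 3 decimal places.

0.398

Taking complements, P(dropped | each) = node-f 0.043, node-c 0.29, node-a 0.13, node-d 0.22.
Unnormalized posteriors (prior × likelihood):
  node-f: 0.56 × 0.043 = 0.02408
  node-c: 0.155 × 0.29 = 0.04495
  node-a: 0.21 × 0.13 = 0.0273
  node-d: 0.075 × 0.22 = 0.0165
Total = 0.11283.
P(node-c | evidence) = 0.04495 / 0.11283 ≈ 0.398.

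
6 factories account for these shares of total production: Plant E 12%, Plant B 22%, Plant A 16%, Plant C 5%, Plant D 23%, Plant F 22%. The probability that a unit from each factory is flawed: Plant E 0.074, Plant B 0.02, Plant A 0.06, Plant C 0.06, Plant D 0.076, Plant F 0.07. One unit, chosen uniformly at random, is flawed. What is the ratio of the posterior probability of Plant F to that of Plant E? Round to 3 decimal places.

1.734

By Bayes' rule, posterior ∝ prior × likelihood:
  Plant E: 0.12 × 0.074 = 0.00888
  Plant B: 0.22 × 0.02 = 0.0044
  Plant A: 0.16 × 0.06 = 0.0096
  Plant C: 0.05 × 0.06 = 0.003
  Plant D: 0.23 × 0.076 = 0.01748
  Plant F: 0.22 × 0.07 = 0.0154
Normalizing constant = 0.05876.
The ratio is 0.0154 / 0.00888 (the normalizer cancels) = 1.734.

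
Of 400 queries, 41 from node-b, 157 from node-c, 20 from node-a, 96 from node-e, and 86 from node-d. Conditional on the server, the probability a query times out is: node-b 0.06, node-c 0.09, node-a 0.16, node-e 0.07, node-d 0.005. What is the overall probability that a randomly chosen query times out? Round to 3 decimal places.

Compute prior × likelihood for every hypothesis:
  node-b: 0.1025 × 0.06 = 0.00615
  node-c: 0.3925 × 0.09 = 0.035325
  node-a: 0.05 × 0.16 = 0.008
  node-e: 0.24 × 0.07 = 0.0168
  node-d: 0.215 × 0.005 = 0.001075
P(timeout) = 0.00615 + 0.035325 + 0.008 + 0.0168 + 0.001075 = 0.06735 → 0.067.

0.067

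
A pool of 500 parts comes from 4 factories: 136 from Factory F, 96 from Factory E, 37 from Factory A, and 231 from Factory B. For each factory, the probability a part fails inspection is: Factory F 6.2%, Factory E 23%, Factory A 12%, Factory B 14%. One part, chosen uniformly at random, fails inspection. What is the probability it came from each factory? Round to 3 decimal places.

Factory F 0.125, Factory E 0.328, Factory A 0.066, Factory B 0.481

Compute prior × likelihood for every hypothesis:
  Factory F: 0.272 × 0.062 = 0.016864
  Factory E: 0.192 × 0.23 = 0.04416
  Factory A: 0.074 × 0.12 = 0.00888
  Factory B: 0.462 × 0.14 = 0.06468
Normalizing constant = 0.134584.
P(Factory F | nonconforming) = 0.016864/0.134584 ≈ 0.125
P(Factory E | nonconforming) = 0.04416/0.134584 ≈ 0.328
P(Factory A | nonconforming) = 0.00888/0.134584 ≈ 0.066
P(Factory B | nonconforming) = 0.06468/0.134584 ≈ 0.481
(Check: 0.125+0.328+0.066+0.481 = 1.000.)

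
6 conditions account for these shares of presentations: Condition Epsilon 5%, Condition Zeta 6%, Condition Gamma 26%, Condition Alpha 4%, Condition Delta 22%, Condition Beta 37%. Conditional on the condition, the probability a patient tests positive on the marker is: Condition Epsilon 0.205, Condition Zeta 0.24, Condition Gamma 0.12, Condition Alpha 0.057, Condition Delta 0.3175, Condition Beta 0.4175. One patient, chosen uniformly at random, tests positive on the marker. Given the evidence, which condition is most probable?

Unnormalized posteriors (prior × likelihood):
  Condition Epsilon: 0.05 × 0.205 = 0.01025
  Condition Zeta: 0.06 × 0.24 = 0.0144
  Condition Gamma: 0.26 × 0.12 = 0.0312
  Condition Alpha: 0.04 × 0.057 = 0.00228
  Condition Delta: 0.22 × 0.3175 = 0.06985
  Condition Beta: 0.37 × 0.4175 = 0.154475
Total = 0.282455.
Largest term belongs to Condition Beta, so Condition Beta is most probable.

Condition Beta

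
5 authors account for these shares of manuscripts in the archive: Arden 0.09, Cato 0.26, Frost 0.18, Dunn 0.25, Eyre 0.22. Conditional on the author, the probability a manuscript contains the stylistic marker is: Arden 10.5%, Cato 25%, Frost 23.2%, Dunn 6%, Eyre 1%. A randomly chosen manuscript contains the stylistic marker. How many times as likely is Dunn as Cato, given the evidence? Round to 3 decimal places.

0.231

Compute prior × likelihood for every hypothesis:
  Arden: 0.09 × 0.105 = 0.00945
  Cato: 0.26 × 0.25 = 0.065
  Frost: 0.18 × 0.232 = 0.04176
  Dunn: 0.25 × 0.06 = 0.015
  Eyre: 0.22 × 0.01 = 0.0022
Normalizing constant = 0.13341.
The ratio is 0.015 / 0.065 (the normalizer cancels) = 0.231.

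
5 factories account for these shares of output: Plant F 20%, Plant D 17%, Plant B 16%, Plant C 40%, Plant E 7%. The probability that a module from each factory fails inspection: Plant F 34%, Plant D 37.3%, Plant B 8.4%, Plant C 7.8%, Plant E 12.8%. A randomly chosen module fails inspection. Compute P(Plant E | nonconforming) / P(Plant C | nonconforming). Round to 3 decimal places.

0.287

By Bayes' rule, posterior ∝ prior × likelihood:
  Plant F: 0.2 × 0.34 = 0.068
  Plant D: 0.17 × 0.373 = 0.06341
  Plant B: 0.16 × 0.084 = 0.01344
  Plant C: 0.4 × 0.078 = 0.0312
  Plant E: 0.07 × 0.128 = 0.00896
Sum = 0.18501.
The ratio is 0.00896 / 0.0312 (the normalizer cancels) = 0.287.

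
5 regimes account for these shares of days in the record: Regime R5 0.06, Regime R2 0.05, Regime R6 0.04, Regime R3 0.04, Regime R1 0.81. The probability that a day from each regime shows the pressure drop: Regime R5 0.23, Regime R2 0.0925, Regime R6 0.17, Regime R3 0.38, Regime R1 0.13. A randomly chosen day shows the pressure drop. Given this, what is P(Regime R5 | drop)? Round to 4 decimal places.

0.0947

By Bayes' rule, posterior ∝ prior × likelihood:
  Regime R5: 0.06 × 0.23 = 0.0138
  Regime R2: 0.05 × 0.0925 = 0.004625
  Regime R6: 0.04 × 0.17 = 0.0068
  Regime R3: 0.04 × 0.38 = 0.0152
  Regime R1: 0.81 × 0.13 = 0.1053
Sum = 0.145725.
P(Regime R5 | evidence) = 0.0138 / 0.145725 ≈ 0.0947.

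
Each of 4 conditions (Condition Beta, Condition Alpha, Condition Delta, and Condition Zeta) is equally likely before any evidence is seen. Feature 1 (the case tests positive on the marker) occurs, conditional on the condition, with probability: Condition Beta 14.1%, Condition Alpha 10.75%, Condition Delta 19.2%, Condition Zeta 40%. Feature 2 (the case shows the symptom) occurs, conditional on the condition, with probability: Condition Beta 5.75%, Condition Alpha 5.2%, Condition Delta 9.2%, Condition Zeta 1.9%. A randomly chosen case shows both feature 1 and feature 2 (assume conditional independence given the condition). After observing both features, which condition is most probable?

Condition Delta

Since the prior is uniform, the posterior is proportional to the likelihood:
  Condition Beta: 0.141 × 0.0575 = 0.0081075
  Condition Alpha: 0.1075 × 0.052 = 0.00559
  Condition Delta: 0.192 × 0.092 = 0.017664
  Condition Zeta: 0.4 × 0.019 = 0.0076
Sum = 0.0389615.
Largest term belongs to Condition Delta, so Condition Delta is most probable.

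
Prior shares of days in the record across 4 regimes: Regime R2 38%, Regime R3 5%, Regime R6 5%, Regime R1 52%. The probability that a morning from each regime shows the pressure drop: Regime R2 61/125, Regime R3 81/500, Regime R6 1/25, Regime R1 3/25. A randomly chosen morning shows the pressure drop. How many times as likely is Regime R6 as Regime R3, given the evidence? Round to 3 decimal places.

0.247

Prior × likelihood for each hypothesis:
  Regime R2: 0.38 × 0.488 = 0.18544
  Regime R3: 0.05 × 0.162 = 0.0081
  Regime R6: 0.05 × 0.04 = 0.002
  Regime R1: 0.52 × 0.12 = 0.0624
Normalizing constant = 0.25794.
The ratio is 0.002 / 0.0081 (the normalizer cancels) = 0.247.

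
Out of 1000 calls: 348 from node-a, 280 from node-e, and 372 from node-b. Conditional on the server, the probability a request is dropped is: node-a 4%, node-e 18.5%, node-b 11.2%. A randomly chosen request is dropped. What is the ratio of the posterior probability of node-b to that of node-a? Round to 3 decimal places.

By Bayes' rule, posterior ∝ prior × likelihood:
  node-a: 0.348 × 0.04 = 0.01392
  node-e: 0.28 × 0.185 = 0.0518
  node-b: 0.372 × 0.112 = 0.041664
Sum = 0.107384.
The ratio is 0.041664 / 0.01392 (the normalizer cancels) = 2.993.

2.993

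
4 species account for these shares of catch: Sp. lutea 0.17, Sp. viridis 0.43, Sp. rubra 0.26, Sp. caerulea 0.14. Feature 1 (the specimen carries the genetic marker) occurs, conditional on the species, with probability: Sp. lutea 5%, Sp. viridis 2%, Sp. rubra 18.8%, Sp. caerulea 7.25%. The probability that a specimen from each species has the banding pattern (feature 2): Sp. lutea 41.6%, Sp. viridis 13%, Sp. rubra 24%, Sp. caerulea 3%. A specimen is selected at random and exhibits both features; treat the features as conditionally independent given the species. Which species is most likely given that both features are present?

Sp. rubra

Unnormalized posteriors (prior × likelihood):
  Sp. lutea: 0.17 × 0.05 × 0.416 = 0.003536
  Sp. viridis: 0.43 × 0.02 × 0.13 = 0.001118
  Sp. rubra: 0.26 × 0.188 × 0.24 = 0.0117312
  Sp. caerulea: 0.14 × 0.0725 × 0.03 = 0.0003045
Normalizing constant = 0.0166897.
Largest term belongs to Sp. rubra, so Sp. rubra is most probable.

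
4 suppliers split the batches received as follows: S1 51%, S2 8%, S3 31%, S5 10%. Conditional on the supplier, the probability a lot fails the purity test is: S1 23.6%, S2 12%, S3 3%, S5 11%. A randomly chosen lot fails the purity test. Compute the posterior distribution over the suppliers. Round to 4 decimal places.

S1 0.8010, S2 0.0639, S3 0.0619, S5 0.0732

Unnormalized posteriors (prior × likelihood):
  S1: 0.51 × 0.236 = 0.12036
  S2: 0.08 × 0.12 = 0.0096
  S3: 0.31 × 0.03 = 0.0093
  S5: 0.1 × 0.11 = 0.011
Total = 0.15026.
P(S1 | off-spec) = 0.12036/0.15026 ≈ 0.8010
P(S2 | off-spec) = 0.0096/0.15026 ≈ 0.0639
P(S3 | off-spec) = 0.0093/0.15026 ≈ 0.0619
P(S5 | off-spec) = 0.011/0.15026 ≈ 0.0732
(Check: 0.8010+0.0639+0.0619+0.0732 = 1.0000.)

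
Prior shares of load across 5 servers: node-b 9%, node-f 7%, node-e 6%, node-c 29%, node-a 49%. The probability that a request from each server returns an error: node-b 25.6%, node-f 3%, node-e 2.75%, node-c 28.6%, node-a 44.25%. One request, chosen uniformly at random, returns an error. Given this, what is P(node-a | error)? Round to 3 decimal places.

0.664

Compute prior × likelihood for every hypothesis:
  node-b: 0.09 × 0.256 = 0.02304
  node-f: 0.07 × 0.03 = 0.0021
  node-e: 0.06 × 0.0275 = 0.00165
  node-c: 0.29 × 0.286 = 0.08294
  node-a: 0.49 × 0.4425 = 0.216825
Total = 0.326555.
P(node-a | evidence) = 0.216825 / 0.326555 ≈ 0.664.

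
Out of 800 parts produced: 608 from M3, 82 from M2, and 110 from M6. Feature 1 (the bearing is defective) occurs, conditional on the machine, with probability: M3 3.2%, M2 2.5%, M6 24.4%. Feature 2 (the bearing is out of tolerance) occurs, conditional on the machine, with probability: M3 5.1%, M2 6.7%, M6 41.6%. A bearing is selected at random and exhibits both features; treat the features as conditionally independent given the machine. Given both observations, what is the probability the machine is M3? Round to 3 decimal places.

0.081

By Bayes' rule, posterior ∝ prior × likelihood:
  M3: 0.76 × 0.032 × 0.051 = 0.00124032
  M2: 0.1025 × 0.025 × 0.067 = 0.0001716875
  M6: 0.1375 × 0.244 × 0.416 = 0.0139568
Total = 0.0153688075.
P(M3 | evidence) = 0.00124032 / 0.0153688075 ≈ 0.081.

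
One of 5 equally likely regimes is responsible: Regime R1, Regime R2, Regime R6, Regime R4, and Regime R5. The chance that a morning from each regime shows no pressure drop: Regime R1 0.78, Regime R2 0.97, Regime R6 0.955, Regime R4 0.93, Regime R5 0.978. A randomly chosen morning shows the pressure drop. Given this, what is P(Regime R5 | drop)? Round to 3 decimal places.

Taking complements, P(drop | each) = Regime R1 0.22, Regime R2 0.03, Regime R6 0.045, Regime R4 0.07, Regime R5 0.022.
With a uniform prior (1/5 each), posterior ∝ likelihood:
  Regime R1: 0.22
  Regime R2: 0.03
  Regime R6: 0.045
  Regime R4: 0.07
  Regime R5: 0.022
Normalizing constant = 0.387.
P(Regime R5 | evidence) = 0.022 / 0.387 ≈ 0.057.

0.057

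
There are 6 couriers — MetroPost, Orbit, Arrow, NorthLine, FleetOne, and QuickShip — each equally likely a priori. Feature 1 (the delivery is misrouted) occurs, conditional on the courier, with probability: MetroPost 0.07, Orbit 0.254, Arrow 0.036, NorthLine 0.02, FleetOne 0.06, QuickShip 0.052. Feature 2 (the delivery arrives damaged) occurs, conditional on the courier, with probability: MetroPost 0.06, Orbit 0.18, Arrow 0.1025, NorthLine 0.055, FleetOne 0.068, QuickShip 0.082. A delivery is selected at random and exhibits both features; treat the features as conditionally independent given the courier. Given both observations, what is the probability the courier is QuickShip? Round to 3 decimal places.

0.068

Since the prior is uniform, the posterior is proportional to the likelihood:
  MetroPost: 0.07 × 0.06 = 0.0042
  Orbit: 0.254 × 0.18 = 0.04572
  Arrow: 0.036 × 0.1025 = 0.00369
  NorthLine: 0.02 × 0.055 = 0.0011
  FleetOne: 0.06 × 0.068 = 0.00408
  QuickShip: 0.052 × 0.082 = 0.004264
Sum = 0.063054.
P(QuickShip | evidence) = 0.004264 / 0.063054 ≈ 0.068.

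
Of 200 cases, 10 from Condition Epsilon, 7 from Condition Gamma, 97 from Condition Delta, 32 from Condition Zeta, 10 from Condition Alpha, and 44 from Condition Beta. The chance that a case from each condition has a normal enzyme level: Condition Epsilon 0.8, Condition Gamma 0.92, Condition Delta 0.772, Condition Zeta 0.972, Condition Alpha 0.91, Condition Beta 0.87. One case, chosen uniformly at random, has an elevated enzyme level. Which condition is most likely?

Condition Delta

Taking complements, P(elevated | each) = Condition Epsilon 0.2, Condition Gamma 0.08, Condition Delta 0.228, Condition Zeta 0.028, Condition Alpha 0.09, Condition Beta 0.13.
By Bayes' rule, posterior ∝ prior × likelihood:
  Condition Epsilon: 0.05 × 0.2 = 0.01
  Condition Gamma: 0.035 × 0.08 = 0.0028
  Condition Delta: 0.485 × 0.228 = 0.11058
  Condition Zeta: 0.16 × 0.028 = 0.00448
  Condition Alpha: 0.05 × 0.09 = 0.0045
  Condition Beta: 0.22 × 0.13 = 0.0286
Sum = 0.16096.
Largest term belongs to Condition Delta, so Condition Delta is most probable.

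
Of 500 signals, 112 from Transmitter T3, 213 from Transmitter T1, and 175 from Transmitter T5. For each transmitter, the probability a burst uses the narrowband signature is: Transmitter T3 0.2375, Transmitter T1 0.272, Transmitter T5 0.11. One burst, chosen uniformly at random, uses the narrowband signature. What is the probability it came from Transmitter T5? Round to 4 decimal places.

Unnormalized posteriors (prior × likelihood):
  Transmitter T3: 0.224 × 0.2375 = 0.0532
  Transmitter T1: 0.426 × 0.272 = 0.115872
  Transmitter T5: 0.35 × 0.11 = 0.0385
Total = 0.207572.
P(Transmitter T5 | evidence) = 0.0385 / 0.207572 ≈ 0.1855.

0.1855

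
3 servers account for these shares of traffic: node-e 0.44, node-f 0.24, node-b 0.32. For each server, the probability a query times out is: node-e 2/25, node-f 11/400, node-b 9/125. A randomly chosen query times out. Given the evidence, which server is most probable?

node-e

Compute prior × likelihood for every hypothesis:
  node-e: 0.44 × 0.08 = 0.0352
  node-f: 0.24 × 0.0275 = 0.0066
  node-b: 0.32 × 0.072 = 0.02304
Total = 0.06484.
Largest term belongs to node-e, so node-e is most probable.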